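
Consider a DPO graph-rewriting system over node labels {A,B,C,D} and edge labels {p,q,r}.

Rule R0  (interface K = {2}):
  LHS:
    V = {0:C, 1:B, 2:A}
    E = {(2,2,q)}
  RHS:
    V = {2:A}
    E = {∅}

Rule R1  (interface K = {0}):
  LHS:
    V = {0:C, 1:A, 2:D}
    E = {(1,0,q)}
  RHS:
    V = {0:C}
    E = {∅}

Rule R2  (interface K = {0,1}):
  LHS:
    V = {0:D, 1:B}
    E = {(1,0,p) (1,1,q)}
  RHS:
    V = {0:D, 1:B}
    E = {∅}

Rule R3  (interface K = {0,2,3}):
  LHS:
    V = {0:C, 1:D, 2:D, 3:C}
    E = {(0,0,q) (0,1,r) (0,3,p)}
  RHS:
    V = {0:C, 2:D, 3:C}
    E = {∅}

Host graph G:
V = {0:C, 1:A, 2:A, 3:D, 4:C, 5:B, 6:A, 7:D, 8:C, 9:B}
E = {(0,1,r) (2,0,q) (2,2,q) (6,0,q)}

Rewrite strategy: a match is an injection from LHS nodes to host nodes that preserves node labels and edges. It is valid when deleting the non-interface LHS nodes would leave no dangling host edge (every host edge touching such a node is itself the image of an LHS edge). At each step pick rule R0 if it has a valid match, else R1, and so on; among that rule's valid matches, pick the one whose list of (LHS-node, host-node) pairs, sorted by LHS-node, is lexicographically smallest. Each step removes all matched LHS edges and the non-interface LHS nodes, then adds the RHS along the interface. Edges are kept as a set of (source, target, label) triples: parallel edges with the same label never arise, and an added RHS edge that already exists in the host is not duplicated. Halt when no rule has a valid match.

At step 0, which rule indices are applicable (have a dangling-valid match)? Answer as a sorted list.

R0: 4 valid matches — {0↦4, 1↦5, 2↦2}, {0↦4, 1↦9, 2↦2}, {0↦8, 1↦5, 2↦2} (+1 more)
R1: 2 valid matches — {0↦0, 1↦6, 2↦3}, {0↦0, 1↦6, 2↦7}
R2: no valid match — LHS pattern not found
R3: no valid match — LHS pattern not found

Answer: [R0,R1]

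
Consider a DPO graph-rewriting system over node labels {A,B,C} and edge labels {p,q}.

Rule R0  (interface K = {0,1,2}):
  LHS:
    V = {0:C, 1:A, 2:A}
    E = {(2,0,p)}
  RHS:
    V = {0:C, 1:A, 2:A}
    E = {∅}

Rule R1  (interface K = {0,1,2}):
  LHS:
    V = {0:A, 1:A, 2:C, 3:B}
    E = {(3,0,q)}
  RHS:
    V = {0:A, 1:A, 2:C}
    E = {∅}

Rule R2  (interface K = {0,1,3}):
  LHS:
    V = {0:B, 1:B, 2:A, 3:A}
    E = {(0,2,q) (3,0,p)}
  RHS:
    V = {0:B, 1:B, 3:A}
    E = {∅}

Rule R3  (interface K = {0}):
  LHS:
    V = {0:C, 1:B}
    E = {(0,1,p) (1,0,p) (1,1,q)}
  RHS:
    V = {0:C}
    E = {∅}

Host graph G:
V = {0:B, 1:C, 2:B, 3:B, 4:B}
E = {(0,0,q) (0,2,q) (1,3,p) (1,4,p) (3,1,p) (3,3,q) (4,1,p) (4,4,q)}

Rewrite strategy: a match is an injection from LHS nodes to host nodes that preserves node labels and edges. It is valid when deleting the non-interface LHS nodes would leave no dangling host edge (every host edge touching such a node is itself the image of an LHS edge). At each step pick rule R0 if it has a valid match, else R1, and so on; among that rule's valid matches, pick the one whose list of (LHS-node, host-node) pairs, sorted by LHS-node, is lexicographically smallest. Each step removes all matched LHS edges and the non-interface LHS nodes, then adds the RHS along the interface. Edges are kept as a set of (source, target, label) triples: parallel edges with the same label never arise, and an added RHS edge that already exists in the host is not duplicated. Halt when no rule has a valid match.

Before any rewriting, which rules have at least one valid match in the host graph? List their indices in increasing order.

Answer: [R3]

Rewrite trace:
R0: no valid match — LHS pattern not found
R1: no valid match — LHS pattern not found
R2: no valid match — LHS pattern not found
R3: 2 valid matches — {0↦1, 1↦3}, {0↦1, 1↦4}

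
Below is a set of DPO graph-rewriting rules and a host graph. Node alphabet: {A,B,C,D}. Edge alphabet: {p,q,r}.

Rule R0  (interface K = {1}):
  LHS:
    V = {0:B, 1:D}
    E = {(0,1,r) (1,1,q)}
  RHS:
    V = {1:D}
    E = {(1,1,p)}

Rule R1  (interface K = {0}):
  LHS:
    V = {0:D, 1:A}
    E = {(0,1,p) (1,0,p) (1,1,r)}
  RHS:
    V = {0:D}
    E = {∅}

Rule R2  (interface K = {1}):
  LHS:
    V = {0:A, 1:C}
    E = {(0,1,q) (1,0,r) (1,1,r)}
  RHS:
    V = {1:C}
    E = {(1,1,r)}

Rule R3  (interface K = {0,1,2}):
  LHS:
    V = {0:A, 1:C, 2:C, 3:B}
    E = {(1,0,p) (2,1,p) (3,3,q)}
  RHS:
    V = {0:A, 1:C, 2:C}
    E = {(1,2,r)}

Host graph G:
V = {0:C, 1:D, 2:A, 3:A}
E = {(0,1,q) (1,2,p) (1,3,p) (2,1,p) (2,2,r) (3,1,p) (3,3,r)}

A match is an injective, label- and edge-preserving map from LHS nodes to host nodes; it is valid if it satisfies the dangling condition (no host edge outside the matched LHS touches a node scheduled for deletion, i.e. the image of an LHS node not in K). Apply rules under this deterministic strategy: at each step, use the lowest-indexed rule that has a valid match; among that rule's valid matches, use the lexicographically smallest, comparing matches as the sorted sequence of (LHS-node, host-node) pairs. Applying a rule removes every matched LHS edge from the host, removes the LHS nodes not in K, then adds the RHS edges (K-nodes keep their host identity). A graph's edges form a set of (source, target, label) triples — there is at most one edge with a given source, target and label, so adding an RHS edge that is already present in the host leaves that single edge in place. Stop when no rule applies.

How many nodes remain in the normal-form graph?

start.  V:4 E:7  edges: 0-q->1 1-p->2 1-p->3 2-p->1 2-r->2 3-p->1 3-r->3
1. fire R1 via {0↦1, 1↦2}  →  V:3 E:4  edges: 0-q->1 1-p->3 3-p->1 3-r->3
2. fire R1 via {0↦1, 1↦3}  →  V:2 E:1  edges: 0-q->1
halt: no rule applies after step 2
NF nodes: {0:C, 1:D}

Answer: 2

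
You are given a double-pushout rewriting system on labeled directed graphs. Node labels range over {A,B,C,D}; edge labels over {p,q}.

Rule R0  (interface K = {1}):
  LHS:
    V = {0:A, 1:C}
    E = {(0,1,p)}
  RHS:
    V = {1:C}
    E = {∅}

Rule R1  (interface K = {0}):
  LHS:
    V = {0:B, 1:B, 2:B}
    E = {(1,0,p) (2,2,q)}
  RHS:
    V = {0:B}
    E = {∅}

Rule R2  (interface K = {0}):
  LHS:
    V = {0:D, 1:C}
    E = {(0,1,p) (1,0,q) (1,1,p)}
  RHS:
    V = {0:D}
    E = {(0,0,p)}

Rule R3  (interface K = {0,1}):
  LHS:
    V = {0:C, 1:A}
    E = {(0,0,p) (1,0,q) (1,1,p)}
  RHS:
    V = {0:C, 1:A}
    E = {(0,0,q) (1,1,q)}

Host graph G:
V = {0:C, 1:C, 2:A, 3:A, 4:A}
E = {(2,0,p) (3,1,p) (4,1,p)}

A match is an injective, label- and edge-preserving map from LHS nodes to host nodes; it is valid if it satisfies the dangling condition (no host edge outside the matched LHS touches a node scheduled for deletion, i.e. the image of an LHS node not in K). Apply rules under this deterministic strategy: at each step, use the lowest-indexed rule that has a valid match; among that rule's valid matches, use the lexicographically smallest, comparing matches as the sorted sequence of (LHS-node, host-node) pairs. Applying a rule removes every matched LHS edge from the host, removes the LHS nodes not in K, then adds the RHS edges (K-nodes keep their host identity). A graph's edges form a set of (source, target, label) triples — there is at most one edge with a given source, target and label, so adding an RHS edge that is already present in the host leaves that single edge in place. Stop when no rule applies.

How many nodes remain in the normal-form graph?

Answer: 2

Rewrite trace:
start.  V:5 E:3  edges: 2-p->0 3-p->1 4-p->1
1. fire R0 via {0↦2, 1↦0}  →  V:4 E:2  edges: 3-p->1 4-p->1
2. fire R0 via {0↦3, 1↦1}  →  V:3 E:1  edges: 4-p->1
3. fire R0 via {0↦4, 1↦1}  →  V:2 E:0  edges: ∅
halt: no rule applies after step 3
NF nodes: {0:C, 1:C}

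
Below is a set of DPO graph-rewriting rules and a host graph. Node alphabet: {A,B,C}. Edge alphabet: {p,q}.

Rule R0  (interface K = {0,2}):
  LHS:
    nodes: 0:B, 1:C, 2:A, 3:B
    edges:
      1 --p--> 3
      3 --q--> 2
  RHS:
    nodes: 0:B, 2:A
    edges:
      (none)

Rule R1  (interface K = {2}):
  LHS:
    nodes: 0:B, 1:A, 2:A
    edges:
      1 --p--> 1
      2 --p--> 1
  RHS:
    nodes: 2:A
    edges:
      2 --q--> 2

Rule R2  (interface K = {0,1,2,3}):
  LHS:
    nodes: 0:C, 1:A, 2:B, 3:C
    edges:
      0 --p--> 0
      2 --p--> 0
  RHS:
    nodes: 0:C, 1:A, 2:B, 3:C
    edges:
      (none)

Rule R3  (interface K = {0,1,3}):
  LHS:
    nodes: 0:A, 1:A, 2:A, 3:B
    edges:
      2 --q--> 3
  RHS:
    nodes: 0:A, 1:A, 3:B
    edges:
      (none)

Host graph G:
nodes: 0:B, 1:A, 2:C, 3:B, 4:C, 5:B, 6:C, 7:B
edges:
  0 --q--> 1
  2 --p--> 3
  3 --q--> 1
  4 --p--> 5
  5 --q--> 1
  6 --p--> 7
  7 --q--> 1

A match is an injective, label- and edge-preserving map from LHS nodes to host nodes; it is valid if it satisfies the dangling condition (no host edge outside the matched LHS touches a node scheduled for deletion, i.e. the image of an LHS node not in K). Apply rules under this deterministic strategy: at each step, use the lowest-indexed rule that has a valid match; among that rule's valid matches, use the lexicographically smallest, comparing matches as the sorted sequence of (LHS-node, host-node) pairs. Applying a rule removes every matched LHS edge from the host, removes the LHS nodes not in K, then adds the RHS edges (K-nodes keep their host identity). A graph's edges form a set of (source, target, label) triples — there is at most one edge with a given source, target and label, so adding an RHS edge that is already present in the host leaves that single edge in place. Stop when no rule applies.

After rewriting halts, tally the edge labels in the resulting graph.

initial: |V|=8 |E|=7  E = 0-q->1 2-p->3 3-q->1 4-p->5 5-q->1 6-p->7 7-q->1
step 1: apply R0 at {0↦0, 1↦2, 2↦1, 3↦3}  → |V|=6 |E|=5  E = 0-q->1 4-p->5 5-q->1 6-p->7 7-q->1
step 2: apply R0 at {0↦0, 1↦4, 2↦1, 3↦5}  → |V|=4 |E|=3  E = 0-q->1 6-p->7 7-q->1
step 3: apply R0 at {0↦0, 1↦6, 2↦1, 3↦7}  → |V|=2 |E|=1  E = 0-q->1
final graph: no rule applies after step 3
NF edges: [(0, 1, 'q')]

Answer: q:1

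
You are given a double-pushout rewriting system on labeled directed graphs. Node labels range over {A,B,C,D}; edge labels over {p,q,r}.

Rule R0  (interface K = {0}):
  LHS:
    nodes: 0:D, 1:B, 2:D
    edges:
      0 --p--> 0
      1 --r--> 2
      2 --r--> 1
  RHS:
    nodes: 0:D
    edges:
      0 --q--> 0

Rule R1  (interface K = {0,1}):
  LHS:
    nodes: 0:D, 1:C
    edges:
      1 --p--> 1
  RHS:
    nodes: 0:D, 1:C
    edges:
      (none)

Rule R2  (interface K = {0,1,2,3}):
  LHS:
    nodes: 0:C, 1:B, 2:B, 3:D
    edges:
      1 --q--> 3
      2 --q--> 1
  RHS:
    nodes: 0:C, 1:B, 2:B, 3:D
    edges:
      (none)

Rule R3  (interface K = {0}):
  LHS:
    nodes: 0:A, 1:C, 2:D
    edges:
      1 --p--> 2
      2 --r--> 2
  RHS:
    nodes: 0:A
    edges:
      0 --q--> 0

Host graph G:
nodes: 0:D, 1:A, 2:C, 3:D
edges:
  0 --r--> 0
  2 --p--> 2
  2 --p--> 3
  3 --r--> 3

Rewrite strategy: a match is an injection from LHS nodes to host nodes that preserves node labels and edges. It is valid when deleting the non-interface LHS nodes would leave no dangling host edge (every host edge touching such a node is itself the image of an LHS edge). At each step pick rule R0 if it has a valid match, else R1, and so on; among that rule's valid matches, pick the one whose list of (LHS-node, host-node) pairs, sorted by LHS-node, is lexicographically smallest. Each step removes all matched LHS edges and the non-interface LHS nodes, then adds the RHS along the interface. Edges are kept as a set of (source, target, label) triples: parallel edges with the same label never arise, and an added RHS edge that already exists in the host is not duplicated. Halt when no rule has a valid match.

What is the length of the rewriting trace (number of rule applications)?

Answer: 2

Steps:
[0] host  ⇒  4 nodes, 4 edges  {0-r->0 2-p->2 2-p->3 3-r->3}
[1] R1 @ {0↦0, 1↦2}  ⇒  4 nodes, 3 edges  {0-r->0 2-p->3 3-r->3}
[2] R3 @ {0↦1, 1↦2, 2↦3}  ⇒  2 nodes, 2 edges  {0-r->0 1-q->1}
normal form: no rule applies after step 2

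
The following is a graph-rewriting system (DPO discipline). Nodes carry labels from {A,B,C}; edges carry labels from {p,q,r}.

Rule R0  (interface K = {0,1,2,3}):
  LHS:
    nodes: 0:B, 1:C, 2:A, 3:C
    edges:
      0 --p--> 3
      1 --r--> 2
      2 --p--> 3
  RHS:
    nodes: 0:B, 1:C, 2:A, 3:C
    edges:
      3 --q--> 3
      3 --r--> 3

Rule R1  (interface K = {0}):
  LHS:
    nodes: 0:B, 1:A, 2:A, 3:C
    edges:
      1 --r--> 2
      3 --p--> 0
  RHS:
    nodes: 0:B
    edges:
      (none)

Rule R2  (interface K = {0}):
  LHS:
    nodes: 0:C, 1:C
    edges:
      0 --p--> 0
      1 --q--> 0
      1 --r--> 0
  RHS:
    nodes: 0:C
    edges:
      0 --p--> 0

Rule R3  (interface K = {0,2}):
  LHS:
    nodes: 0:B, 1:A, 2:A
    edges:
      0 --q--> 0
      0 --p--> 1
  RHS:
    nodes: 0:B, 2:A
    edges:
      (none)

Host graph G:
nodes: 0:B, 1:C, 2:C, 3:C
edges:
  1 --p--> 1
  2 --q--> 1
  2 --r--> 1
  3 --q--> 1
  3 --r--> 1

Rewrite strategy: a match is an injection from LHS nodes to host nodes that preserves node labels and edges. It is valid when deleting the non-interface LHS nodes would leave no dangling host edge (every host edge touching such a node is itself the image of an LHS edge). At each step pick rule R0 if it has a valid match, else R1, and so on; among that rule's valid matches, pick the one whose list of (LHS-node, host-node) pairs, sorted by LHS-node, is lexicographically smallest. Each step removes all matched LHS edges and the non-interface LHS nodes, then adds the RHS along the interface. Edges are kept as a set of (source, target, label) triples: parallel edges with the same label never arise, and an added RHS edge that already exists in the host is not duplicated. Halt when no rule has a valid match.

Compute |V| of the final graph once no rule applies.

start.  V:4 E:5  edges: 1-p->1 2-q->1 2-r->1 3-q->1 3-r->1
1. fire R2 via {0↦1, 1↦2}  →  V:3 E:3  edges: 1-p->1 3-q->1 3-r->1
2. fire R2 via {0↦1, 1↦3}  →  V:2 E:1  edges: 1-p->1
normal form: no rule applies after step 2
NF nodes: {0:B, 1:C}

Answer: 2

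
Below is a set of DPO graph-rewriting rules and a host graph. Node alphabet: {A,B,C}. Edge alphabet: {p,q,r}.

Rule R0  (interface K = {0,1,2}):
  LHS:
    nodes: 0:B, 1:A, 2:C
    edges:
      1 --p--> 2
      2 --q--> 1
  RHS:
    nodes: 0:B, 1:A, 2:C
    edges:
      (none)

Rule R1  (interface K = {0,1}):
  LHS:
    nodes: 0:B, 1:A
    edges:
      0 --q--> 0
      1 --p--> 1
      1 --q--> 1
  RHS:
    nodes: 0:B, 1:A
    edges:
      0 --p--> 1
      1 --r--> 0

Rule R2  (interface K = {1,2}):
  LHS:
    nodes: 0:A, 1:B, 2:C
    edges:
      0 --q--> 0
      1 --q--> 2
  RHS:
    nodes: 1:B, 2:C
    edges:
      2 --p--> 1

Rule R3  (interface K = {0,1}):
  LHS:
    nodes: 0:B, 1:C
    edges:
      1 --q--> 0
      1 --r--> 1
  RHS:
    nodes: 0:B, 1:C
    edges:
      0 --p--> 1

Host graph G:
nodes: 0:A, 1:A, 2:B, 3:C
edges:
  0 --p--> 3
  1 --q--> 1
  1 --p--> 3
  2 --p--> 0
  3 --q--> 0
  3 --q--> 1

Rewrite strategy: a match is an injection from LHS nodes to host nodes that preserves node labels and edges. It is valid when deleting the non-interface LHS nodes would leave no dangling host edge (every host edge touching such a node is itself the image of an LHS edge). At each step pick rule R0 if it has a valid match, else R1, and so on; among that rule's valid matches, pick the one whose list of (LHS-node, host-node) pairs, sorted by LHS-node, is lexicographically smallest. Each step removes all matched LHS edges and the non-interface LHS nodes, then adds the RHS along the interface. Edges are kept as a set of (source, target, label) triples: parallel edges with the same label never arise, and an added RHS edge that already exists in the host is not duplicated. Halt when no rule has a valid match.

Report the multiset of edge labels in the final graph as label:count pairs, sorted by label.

[0] host  ⇒  4 nodes, 6 edges  {0-p->3 1-q->1 1-p->3 2-p->0 3-q->0 3-q->1}
[1] R0 @ {0↦2, 1↦0, 2↦3}  ⇒  4 nodes, 4 edges  {1-q->1 1-p->3 2-p->0 3-q->1}
[2] R0 @ {0↦2, 1↦1, 2↦3}  ⇒  4 nodes, 2 edges  {1-q->1 2-p->0}
final graph: no rule applies after step 2
NF edges: [(1, 1, 'q'), (2, 0, 'p')]

Answer: p:1 q:1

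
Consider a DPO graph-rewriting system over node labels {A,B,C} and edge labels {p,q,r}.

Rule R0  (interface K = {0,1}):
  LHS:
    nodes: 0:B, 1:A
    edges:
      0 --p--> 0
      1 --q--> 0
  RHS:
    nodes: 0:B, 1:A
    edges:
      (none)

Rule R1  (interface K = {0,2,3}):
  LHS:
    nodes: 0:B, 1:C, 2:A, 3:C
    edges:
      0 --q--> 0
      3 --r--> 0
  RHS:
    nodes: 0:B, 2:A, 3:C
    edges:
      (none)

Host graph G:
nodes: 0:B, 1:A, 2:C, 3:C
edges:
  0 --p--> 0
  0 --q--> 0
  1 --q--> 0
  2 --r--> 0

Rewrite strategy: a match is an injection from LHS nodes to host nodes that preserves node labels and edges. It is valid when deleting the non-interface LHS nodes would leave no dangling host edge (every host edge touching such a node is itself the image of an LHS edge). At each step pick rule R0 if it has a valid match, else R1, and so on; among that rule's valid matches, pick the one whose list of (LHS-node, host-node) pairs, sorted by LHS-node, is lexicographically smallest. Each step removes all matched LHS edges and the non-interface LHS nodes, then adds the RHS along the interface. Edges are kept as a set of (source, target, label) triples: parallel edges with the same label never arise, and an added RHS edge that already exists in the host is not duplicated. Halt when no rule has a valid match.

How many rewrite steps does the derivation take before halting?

start.  V:4 E:4  edges: 0-p->0 0-q->0 1-q->0 2-r->0
1. fire R0 via {0↦0, 1↦1}  →  V:4 E:2  edges: 0-q->0 2-r->0
2. fire R1 via {0↦0, 1↦3, 2↦1, 3↦2}  →  V:3 E:0  edges: ∅
halt: no rule applies after step 2

Answer: 2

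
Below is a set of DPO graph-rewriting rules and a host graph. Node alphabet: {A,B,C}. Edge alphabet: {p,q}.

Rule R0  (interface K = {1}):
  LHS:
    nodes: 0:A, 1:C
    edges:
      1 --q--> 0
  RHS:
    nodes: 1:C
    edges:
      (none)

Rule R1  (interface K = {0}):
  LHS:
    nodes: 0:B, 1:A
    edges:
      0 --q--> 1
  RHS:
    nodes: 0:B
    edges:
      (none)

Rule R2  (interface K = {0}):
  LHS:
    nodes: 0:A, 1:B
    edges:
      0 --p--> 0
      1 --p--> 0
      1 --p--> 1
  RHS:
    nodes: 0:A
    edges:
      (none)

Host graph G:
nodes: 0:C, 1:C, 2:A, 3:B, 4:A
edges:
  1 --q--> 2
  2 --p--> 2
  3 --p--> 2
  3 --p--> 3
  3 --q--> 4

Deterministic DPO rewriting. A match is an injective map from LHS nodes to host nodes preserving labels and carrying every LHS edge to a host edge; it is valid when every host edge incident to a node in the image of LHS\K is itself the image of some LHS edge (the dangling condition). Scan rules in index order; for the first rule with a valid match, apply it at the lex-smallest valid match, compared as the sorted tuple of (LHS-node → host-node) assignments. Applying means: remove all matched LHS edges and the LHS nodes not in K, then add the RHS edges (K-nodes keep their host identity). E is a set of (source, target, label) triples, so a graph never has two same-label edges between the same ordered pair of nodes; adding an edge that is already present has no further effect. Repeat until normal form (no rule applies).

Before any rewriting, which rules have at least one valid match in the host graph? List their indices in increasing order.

Answer: [R1]

Steps:
R0: no valid match — 1 raw match, all fail dangling condition
R1: 1 valid match — {0↦3, 1↦4}
R2: no valid match — 1 raw match, all fail dangling condition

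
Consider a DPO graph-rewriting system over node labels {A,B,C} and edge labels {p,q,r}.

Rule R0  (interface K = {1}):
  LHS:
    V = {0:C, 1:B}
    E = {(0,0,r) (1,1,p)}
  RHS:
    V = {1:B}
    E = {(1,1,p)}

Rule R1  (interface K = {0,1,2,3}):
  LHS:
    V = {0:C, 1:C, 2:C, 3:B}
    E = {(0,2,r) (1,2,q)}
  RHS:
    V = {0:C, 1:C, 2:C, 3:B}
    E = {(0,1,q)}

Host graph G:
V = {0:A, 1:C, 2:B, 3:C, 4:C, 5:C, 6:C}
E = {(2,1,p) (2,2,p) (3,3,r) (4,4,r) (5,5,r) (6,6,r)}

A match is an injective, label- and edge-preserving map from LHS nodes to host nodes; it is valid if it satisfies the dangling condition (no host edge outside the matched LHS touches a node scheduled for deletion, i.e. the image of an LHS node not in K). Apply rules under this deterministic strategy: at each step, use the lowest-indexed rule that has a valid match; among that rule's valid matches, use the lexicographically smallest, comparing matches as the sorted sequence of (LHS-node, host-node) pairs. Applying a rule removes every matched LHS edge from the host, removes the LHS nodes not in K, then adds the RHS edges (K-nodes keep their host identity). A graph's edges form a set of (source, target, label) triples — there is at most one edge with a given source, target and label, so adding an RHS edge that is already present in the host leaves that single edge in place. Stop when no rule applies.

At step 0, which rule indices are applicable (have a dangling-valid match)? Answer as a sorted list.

R0: 4 valid matches — {0↦3, 1↦2}, {0↦4, 1↦2}, {0↦5, 1↦2} (+1 more)
R1: no valid match — LHS pattern not found

Answer: [R0]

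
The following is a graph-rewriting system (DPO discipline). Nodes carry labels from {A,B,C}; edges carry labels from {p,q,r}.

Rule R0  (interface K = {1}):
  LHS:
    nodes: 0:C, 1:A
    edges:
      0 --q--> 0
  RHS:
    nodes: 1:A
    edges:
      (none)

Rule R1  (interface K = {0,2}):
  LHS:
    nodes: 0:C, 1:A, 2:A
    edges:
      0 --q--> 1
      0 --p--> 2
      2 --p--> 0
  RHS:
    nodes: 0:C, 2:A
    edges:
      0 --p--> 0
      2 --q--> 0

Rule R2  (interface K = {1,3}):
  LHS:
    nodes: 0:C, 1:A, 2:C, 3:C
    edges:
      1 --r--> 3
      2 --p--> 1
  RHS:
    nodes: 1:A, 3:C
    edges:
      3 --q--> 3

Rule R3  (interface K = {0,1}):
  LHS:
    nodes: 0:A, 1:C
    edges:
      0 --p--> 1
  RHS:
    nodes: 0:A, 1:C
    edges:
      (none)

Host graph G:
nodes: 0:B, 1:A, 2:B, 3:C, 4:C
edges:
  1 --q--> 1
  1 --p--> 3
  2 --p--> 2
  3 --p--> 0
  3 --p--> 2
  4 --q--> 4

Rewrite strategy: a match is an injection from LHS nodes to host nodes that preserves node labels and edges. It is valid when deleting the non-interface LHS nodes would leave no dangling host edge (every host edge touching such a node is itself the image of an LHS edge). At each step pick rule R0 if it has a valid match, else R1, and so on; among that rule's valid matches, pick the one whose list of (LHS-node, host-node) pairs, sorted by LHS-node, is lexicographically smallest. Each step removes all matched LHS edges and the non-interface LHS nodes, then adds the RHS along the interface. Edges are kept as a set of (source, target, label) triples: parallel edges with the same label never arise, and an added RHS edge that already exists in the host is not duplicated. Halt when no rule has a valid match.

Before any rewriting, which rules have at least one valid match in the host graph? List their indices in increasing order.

R0: 1 valid match — {0↦4, 1↦1}
R1: no valid match — LHS pattern not found
R2: no valid match — LHS pattern not found
R3: 1 valid match — {0↦1, 1↦3}

Answer: [R0,R3]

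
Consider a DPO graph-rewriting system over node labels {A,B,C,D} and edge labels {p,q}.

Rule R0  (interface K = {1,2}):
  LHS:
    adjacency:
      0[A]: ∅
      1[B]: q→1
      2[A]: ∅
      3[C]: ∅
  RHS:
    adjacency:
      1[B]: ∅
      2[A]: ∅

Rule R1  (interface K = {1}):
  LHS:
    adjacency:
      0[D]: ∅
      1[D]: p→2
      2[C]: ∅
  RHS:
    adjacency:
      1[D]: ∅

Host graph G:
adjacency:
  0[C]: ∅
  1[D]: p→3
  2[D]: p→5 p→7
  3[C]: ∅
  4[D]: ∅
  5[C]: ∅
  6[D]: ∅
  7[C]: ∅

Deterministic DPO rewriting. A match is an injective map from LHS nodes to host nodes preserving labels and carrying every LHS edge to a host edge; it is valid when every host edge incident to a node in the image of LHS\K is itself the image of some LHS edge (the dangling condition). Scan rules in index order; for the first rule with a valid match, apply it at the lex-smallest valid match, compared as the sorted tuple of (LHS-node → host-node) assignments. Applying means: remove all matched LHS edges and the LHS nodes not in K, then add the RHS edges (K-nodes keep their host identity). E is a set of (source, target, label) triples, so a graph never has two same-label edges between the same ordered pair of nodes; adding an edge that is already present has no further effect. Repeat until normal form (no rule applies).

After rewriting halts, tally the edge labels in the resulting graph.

Answer: (no edges)

Steps:
start.  V:8 E:3  edges: 1-p->3 2-p->5 2-p->7
1. fire R1 via {0↦4, 1↦1, 2↦3}  →  V:6 E:2  edges: 2-p->5 2-p->7
2. fire R1 via {0↦1, 1↦2, 2↦5}  →  V:4 E:1  edges: 2-p->7
3. fire R1 via {0↦6, 1↦2, 2↦7}  →  V:2 E:0  edges: ∅
final graph: no rule applies after step 3
NF edges: []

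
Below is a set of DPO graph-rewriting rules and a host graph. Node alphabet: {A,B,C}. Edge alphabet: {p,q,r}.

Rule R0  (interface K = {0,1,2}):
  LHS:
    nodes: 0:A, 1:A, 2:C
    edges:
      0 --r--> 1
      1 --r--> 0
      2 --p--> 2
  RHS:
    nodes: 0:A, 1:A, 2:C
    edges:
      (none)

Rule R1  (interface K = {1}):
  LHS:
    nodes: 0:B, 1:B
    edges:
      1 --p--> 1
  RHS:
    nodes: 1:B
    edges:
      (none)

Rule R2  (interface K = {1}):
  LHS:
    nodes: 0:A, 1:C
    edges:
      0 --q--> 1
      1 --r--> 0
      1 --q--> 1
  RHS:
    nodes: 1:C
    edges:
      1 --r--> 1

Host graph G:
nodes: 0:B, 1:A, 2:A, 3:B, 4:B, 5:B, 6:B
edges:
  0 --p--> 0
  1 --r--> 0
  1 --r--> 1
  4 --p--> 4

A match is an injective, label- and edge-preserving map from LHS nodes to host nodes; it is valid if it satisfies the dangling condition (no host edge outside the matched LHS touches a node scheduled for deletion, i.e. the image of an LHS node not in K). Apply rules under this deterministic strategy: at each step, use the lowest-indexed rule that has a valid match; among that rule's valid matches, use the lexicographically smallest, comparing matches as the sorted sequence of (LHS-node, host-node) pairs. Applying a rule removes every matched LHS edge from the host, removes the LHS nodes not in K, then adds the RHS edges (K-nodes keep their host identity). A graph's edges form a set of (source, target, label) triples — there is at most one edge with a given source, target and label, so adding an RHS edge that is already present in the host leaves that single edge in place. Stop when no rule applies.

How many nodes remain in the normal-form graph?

[0] host  ⇒  7 nodes, 4 edges  {0-p->0 1-r->0 1-r->1 4-p->4}
[1] R1 @ {0↦3, 1↦0}  ⇒  6 nodes, 3 edges  {1-r->0 1-r->1 4-p->4}
[2] R1 @ {0↦5, 1↦4}  ⇒  5 nodes, 2 edges  {1-r->0 1-r->1}
halt: no rule applies after step 2
NF nodes: {0:B, 1:A, 2:A, 4:B, 6:B}

Answer: 5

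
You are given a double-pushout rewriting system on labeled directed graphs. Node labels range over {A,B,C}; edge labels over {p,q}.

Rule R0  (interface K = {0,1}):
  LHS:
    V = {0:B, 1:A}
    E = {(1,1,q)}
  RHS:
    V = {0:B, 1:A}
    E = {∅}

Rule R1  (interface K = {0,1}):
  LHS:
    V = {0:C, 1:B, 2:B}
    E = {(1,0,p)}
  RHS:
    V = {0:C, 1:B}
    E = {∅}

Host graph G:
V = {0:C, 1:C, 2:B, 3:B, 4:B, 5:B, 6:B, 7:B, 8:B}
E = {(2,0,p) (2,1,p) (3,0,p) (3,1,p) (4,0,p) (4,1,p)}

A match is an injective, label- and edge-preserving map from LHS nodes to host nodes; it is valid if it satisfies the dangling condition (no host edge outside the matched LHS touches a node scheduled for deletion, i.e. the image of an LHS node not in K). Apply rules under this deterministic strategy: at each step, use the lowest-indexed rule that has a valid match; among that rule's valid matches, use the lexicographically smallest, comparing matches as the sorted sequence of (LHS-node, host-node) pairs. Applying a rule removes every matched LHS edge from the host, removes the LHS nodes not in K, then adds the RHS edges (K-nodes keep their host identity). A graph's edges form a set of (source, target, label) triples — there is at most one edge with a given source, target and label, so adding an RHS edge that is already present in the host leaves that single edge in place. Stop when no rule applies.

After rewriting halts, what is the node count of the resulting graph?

Answer: 3

Steps:
initial: |V|=9 |E|=6  E = 2-p->0 2-p->1 3-p->0 3-p->1 4-p->0 4-p->1
step 1: apply R1 at {0↦0, 1↦2, 2↦5}  → |V|=8 |E|=5  E = 2-p->1 3-p->0 3-p->1 4-p->0 4-p->1
step 2: apply R1 at {0↦0, 1↦3, 2↦6}  → |V|=7 |E|=4  E = 2-p->1 3-p->1 4-p->0 4-p->1
step 3: apply R1 at {0↦0, 1↦4, 2↦7}  → |V|=6 |E|=3  E = 2-p->1 3-p->1 4-p->1
step 4: apply R1 at {0↦1, 1↦2, 2↦8}  → |V|=5 |E|=2  E = 3-p->1 4-p->1
step 5: apply R1 at {0↦1, 1↦3, 2↦2}  → |V|=4 |E|=1  E = 4-p->1
step 6: apply R1 at {0↦1, 1↦4, 2↦3}  → |V|=3 |E|=0  E = ∅
normal form: no rule applies after step 6
NF nodes: {0:C, 1:C, 4:B}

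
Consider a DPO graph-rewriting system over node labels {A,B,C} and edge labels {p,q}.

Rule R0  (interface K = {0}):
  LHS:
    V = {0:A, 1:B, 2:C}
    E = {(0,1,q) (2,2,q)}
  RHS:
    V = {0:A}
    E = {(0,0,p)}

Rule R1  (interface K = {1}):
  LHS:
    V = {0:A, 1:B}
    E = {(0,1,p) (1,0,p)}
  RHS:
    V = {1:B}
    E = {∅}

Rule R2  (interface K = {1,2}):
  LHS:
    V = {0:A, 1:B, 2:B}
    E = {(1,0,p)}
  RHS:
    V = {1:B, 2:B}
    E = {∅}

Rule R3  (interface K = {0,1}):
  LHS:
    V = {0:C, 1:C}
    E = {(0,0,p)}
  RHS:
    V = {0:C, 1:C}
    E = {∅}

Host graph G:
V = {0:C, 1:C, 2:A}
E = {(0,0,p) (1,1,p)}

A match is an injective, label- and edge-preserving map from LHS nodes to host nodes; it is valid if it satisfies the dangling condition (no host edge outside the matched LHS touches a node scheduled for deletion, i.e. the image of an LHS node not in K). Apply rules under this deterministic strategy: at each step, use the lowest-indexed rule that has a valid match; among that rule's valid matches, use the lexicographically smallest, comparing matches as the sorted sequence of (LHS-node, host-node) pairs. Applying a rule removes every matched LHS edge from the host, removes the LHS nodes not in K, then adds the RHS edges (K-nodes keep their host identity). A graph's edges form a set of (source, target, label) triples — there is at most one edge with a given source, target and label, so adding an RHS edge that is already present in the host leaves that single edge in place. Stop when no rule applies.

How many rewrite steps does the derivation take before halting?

initial: |V|=3 |E|=2  E = 0-p->0 1-p->1
step 1: apply R3 at {0↦0, 1↦1}  → |V|=3 |E|=1  E = 1-p->1
step 2: apply R3 at {0↦1, 1↦0}  → |V|=3 |E|=0  E = ∅
halt: no rule applies after step 2

Answer: 2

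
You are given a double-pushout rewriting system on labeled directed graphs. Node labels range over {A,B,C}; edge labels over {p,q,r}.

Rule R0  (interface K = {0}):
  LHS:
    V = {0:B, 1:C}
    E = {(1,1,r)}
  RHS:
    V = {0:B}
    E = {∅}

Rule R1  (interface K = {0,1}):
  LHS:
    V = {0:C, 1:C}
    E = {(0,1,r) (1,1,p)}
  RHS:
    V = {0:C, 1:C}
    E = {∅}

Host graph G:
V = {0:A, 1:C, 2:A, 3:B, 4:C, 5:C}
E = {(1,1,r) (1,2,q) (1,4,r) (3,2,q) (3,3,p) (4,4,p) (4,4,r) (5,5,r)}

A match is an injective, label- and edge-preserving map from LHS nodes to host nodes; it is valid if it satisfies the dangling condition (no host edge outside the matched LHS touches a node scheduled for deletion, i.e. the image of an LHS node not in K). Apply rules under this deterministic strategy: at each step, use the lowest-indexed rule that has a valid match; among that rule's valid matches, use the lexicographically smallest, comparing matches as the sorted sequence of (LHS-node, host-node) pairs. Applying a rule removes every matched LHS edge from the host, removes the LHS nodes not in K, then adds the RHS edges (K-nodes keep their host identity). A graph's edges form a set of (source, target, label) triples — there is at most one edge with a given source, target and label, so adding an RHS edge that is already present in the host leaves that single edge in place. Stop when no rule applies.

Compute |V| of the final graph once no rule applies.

Answer: 4

Derivation:
start.  V:6 E:8  edges: 1-r->1 1-q->2 1-r->4 3-q->2 3-p->3 4-p->4 4-r->4 5-r->5
1. fire R0 via {0↦3, 1↦5}  →  V:5 E:7  edges: 1-r->1 1-q->2 1-r->4 3-q->2 3-p->3 4-p->4 4-r->4
2. fire R1 via {0↦1, 1↦4}  →  V:5 E:5  edges: 1-r->1 1-q->2 3-q->2 3-p->3 4-r->4
3. fire R0 via {0↦3, 1↦4}  →  V:4 E:4  edges: 1-r->1 1-q->2 3-q->2 3-p->3
normal form: no rule applies after step 3
NF nodes: {0:A, 1:C, 2:A, 3:B}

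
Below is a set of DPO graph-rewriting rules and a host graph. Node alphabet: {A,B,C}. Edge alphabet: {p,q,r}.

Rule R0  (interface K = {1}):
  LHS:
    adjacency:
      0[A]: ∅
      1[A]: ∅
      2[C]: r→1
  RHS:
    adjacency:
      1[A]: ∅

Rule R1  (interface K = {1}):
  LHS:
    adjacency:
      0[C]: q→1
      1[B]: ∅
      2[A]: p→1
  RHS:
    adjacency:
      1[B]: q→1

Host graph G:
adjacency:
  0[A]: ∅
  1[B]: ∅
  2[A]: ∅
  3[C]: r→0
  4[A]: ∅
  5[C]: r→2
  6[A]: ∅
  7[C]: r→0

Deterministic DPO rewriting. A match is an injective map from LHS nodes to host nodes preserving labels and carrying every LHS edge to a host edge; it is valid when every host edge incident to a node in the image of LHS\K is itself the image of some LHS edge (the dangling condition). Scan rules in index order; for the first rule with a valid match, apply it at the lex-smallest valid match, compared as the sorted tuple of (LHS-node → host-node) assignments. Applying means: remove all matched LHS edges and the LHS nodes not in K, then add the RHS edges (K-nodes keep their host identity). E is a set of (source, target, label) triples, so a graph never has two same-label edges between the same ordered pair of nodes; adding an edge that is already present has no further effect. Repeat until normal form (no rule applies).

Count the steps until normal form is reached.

Answer: 3

Derivation:
[0] host  ⇒  8 nodes, 3 edges  {3-r->0 5-r->2 7-r->0}
[1] R0 @ {0↦4, 1↦0, 2↦3}  ⇒  6 nodes, 2 edges  {5-r->2 7-r->0}
[2] R0 @ {0↦6, 1↦0, 2↦7}  ⇒  4 nodes, 1 edges  {5-r->2}
[3] R0 @ {0↦0, 1↦2, 2↦5}  ⇒  2 nodes, 0 edges  {∅}
final graph: no rule applies after step 3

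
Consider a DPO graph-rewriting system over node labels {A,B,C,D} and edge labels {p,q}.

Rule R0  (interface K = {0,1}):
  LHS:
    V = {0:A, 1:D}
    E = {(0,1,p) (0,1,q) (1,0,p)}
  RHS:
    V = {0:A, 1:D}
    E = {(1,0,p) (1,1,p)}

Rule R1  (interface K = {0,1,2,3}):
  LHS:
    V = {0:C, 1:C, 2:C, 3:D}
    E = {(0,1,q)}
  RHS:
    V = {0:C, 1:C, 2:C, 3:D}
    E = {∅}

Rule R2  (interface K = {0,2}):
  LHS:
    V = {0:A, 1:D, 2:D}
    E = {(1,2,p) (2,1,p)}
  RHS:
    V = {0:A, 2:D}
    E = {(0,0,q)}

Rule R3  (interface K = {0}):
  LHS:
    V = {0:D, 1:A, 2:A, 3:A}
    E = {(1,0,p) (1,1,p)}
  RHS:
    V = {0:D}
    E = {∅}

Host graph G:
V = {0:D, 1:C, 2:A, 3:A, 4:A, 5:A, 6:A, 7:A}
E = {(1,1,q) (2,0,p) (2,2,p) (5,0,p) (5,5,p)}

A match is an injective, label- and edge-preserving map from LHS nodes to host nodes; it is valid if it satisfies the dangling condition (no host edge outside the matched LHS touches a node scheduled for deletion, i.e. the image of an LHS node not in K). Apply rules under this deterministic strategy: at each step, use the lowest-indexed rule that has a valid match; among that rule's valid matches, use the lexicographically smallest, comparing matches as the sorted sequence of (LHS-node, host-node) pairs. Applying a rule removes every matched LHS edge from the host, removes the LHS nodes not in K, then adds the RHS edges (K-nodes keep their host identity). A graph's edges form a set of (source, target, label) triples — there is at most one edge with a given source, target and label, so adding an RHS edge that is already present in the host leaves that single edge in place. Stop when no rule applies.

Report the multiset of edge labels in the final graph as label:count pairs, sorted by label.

[0] host  ⇒  8 nodes, 5 edges  {1-q->1 2-p->0 2-p->2 5-p->0 5-p->5}
[1] R3 @ {0↦0, 1↦2, 2↦3, 3↦4}  ⇒  5 nodes, 3 edges  {1-q->1 5-p->0 5-p->5}
[2] R3 @ {0↦0, 1↦5, 2↦6, 3↦7}  ⇒  2 nodes, 1 edges  {1-q->1}
final graph: no rule applies after step 2
NF edges: [(1, 1, 'q')]

Answer: q:1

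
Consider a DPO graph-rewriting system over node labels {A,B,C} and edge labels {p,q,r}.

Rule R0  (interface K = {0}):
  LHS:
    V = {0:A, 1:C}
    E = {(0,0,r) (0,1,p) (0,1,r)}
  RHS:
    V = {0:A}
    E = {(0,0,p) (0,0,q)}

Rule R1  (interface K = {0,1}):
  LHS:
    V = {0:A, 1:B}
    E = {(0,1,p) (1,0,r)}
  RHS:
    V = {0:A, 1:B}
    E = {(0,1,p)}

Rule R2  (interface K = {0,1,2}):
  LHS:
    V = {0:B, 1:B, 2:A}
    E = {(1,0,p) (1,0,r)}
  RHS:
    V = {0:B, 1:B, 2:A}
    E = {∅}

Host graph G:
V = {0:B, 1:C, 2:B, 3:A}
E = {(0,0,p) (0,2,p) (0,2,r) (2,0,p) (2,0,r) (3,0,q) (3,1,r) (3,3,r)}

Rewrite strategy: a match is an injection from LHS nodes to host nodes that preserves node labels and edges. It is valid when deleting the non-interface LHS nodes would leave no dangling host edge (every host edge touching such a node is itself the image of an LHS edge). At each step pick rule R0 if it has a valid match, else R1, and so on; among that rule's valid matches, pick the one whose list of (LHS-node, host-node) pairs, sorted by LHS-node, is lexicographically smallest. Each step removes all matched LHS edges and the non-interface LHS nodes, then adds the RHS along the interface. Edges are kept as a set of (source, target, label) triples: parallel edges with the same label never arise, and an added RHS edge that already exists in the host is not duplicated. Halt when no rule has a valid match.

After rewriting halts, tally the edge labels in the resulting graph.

Answer: p:1 q:1 r:2

Steps:
start.  V:4 E:8  edges: 0-p->0 0-p->2 0-r->2 2-p->0 2-r->0 3-q->0 3-r->1 3-r->3
1. fire R2 via {0↦0, 1↦2, 2↦3}  →  V:4 E:6  edges: 0-p->0 0-p->2 0-r->2 3-q->0 3-r->1 3-r->3
2. fire R2 via {0↦2, 1↦0, 2↦3}  →  V:4 E:4  edges: 0-p->0 3-q->0 3-r->1 3-r->3
halt: no rule applies after step 2
NF edges: [(0, 0, 'p'), (3, 0, 'q'), (3, 1, 'r'), (3, 3, 'r')]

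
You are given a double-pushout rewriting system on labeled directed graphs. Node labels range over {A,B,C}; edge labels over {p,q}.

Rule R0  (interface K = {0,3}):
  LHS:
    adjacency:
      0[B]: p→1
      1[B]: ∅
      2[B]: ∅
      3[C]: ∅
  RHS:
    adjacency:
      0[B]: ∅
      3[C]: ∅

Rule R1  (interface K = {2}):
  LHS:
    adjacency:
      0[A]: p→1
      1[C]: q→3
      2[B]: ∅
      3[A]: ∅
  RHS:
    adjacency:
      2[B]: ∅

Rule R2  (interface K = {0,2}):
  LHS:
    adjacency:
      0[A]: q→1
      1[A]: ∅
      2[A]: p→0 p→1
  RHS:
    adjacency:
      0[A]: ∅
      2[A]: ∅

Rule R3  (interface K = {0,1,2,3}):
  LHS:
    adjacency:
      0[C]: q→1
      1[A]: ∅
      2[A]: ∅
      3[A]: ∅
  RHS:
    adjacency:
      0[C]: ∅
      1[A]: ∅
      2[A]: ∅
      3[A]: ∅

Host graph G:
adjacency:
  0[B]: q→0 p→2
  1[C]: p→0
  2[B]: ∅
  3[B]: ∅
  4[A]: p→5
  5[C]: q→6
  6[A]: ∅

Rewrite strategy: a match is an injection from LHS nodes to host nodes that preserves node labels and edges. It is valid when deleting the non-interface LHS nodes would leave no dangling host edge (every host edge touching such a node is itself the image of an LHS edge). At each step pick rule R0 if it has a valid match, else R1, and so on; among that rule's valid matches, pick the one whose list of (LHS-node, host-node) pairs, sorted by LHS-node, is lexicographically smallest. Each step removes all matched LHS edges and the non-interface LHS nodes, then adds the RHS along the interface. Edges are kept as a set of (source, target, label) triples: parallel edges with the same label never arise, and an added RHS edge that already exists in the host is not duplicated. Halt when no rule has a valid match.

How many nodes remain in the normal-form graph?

Answer: 2

Rewrite trace:
initial: |V|=7 |E|=5  E = 0-q->0 0-p->2 1-p->0 4-p->5 5-q->6
step 1: apply R0 at {0↦0, 1↦2, 2↦3, 3↦1}  → |V|=5 |E|=4  E = 0-q->0 1-p->0 4-p->5 5-q->6
step 2: apply R1 at {0↦4, 1↦5, 2↦0, 3↦6}  → |V|=2 |E|=2  E = 0-q->0 1-p->0
final graph: no rule applies after step 2
NF nodes: {0:B, 1:C}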